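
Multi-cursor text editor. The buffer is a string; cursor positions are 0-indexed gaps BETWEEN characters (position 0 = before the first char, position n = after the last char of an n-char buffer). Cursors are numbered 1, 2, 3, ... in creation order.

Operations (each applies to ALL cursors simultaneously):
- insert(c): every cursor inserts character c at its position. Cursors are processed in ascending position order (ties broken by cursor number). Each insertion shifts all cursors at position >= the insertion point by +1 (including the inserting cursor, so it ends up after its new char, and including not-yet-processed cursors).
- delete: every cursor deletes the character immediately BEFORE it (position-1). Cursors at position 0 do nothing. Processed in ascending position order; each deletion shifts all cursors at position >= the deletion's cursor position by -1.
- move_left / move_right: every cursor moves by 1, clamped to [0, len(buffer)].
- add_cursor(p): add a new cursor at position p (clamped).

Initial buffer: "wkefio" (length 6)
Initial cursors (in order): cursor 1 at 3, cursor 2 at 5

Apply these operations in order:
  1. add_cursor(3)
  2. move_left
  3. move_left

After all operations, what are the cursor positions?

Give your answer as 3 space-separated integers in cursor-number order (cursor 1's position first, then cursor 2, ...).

After op 1 (add_cursor(3)): buffer="wkefio" (len 6), cursors c1@3 c3@3 c2@5, authorship ......
After op 2 (move_left): buffer="wkefio" (len 6), cursors c1@2 c3@2 c2@4, authorship ......
After op 3 (move_left): buffer="wkefio" (len 6), cursors c1@1 c3@1 c2@3, authorship ......

Answer: 1 3 1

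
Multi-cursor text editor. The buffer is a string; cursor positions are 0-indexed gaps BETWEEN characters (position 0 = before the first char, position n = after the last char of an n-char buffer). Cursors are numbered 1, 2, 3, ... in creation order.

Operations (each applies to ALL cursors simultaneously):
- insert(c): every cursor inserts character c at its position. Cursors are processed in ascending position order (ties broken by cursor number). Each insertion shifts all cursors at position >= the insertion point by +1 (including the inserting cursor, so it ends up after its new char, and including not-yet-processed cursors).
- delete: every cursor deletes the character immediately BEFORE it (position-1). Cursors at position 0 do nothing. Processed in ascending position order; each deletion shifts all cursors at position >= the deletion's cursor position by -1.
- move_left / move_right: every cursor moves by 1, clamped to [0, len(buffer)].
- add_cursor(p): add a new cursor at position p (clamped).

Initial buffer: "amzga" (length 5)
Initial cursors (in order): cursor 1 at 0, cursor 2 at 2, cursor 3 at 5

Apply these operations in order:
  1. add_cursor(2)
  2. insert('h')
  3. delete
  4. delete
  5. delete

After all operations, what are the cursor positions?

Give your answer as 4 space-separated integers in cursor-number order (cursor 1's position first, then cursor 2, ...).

After op 1 (add_cursor(2)): buffer="amzga" (len 5), cursors c1@0 c2@2 c4@2 c3@5, authorship .....
After op 2 (insert('h')): buffer="hamhhzgah" (len 9), cursors c1@1 c2@5 c4@5 c3@9, authorship 1..24...3
After op 3 (delete): buffer="amzga" (len 5), cursors c1@0 c2@2 c4@2 c3@5, authorship .....
After op 4 (delete): buffer="zg" (len 2), cursors c1@0 c2@0 c4@0 c3@2, authorship ..
After op 5 (delete): buffer="z" (len 1), cursors c1@0 c2@0 c4@0 c3@1, authorship .

Answer: 0 0 1 0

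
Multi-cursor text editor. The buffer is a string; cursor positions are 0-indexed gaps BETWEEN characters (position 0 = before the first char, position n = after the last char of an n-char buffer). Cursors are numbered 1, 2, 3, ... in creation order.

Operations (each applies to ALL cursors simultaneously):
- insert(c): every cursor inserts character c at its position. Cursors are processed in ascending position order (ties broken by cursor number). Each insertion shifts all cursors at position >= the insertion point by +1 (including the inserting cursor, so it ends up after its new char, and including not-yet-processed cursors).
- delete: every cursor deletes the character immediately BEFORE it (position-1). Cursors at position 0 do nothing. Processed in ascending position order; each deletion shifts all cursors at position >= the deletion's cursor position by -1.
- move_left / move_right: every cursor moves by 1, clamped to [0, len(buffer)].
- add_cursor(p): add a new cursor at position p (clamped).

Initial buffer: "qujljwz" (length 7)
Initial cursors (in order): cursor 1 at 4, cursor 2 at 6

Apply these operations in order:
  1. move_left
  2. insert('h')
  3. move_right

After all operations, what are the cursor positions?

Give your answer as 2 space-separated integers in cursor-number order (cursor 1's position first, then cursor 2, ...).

Answer: 5 8

Derivation:
After op 1 (move_left): buffer="qujljwz" (len 7), cursors c1@3 c2@5, authorship .......
After op 2 (insert('h')): buffer="qujhljhwz" (len 9), cursors c1@4 c2@7, authorship ...1..2..
After op 3 (move_right): buffer="qujhljhwz" (len 9), cursors c1@5 c2@8, authorship ...1..2..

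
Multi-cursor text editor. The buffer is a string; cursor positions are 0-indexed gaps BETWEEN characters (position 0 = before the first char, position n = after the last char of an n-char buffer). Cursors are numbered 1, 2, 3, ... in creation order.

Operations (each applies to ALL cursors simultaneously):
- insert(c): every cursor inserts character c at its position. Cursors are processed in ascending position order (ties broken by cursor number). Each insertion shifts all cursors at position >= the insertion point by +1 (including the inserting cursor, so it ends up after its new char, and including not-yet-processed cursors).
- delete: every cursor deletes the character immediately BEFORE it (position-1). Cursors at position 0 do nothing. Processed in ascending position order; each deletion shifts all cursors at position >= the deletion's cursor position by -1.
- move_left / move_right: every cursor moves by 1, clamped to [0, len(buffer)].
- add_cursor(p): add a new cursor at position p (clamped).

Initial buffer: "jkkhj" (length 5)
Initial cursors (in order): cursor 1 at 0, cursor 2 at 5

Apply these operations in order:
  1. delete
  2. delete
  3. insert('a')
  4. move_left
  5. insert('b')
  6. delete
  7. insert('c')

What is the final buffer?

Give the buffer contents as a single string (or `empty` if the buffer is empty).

Answer: cajkkca

Derivation:
After op 1 (delete): buffer="jkkh" (len 4), cursors c1@0 c2@4, authorship ....
After op 2 (delete): buffer="jkk" (len 3), cursors c1@0 c2@3, authorship ...
After op 3 (insert('a')): buffer="ajkka" (len 5), cursors c1@1 c2@5, authorship 1...2
After op 4 (move_left): buffer="ajkka" (len 5), cursors c1@0 c2@4, authorship 1...2
After op 5 (insert('b')): buffer="bajkkba" (len 7), cursors c1@1 c2@6, authorship 11...22
After op 6 (delete): buffer="ajkka" (len 5), cursors c1@0 c2@4, authorship 1...2
After op 7 (insert('c')): buffer="cajkkca" (len 7), cursors c1@1 c2@6, authorship 11...22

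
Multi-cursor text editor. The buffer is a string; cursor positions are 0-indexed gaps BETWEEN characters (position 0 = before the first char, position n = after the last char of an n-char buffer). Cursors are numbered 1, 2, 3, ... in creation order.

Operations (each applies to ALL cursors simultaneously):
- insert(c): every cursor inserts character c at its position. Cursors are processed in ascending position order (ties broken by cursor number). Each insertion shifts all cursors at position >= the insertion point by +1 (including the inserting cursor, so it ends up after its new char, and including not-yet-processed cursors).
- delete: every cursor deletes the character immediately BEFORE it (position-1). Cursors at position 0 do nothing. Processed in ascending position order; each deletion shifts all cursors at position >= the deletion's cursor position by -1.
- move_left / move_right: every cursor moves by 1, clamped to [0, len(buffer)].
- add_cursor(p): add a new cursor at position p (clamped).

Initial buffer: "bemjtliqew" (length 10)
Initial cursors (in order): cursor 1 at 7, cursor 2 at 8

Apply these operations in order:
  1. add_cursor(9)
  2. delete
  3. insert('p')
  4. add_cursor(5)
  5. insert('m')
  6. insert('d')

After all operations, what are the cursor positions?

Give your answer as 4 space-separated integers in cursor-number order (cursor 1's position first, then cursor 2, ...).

Answer: 17 17 17 7

Derivation:
After op 1 (add_cursor(9)): buffer="bemjtliqew" (len 10), cursors c1@7 c2@8 c3@9, authorship ..........
After op 2 (delete): buffer="bemjtlw" (len 7), cursors c1@6 c2@6 c3@6, authorship .......
After op 3 (insert('p')): buffer="bemjtlpppw" (len 10), cursors c1@9 c2@9 c3@9, authorship ......123.
After op 4 (add_cursor(5)): buffer="bemjtlpppw" (len 10), cursors c4@5 c1@9 c2@9 c3@9, authorship ......123.
After op 5 (insert('m')): buffer="bemjtmlpppmmmw" (len 14), cursors c4@6 c1@13 c2@13 c3@13, authorship .....4.123123.
After op 6 (insert('d')): buffer="bemjtmdlpppmmmdddw" (len 18), cursors c4@7 c1@17 c2@17 c3@17, authorship .....44.123123123.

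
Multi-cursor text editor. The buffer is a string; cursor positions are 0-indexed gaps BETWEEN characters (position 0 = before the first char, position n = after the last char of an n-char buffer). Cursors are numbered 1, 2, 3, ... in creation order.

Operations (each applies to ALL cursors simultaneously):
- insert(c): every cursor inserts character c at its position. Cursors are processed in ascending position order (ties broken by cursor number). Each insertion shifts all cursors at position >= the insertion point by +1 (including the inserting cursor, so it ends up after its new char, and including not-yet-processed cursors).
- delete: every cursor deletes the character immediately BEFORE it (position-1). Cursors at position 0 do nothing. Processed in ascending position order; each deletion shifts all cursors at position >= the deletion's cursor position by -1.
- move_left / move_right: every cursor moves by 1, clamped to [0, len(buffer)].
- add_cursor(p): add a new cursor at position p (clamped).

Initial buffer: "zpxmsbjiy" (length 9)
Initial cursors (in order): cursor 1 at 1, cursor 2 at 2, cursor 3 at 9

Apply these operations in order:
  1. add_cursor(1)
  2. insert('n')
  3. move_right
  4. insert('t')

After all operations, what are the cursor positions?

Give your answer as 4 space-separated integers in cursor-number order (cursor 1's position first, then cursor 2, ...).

Answer: 6 9 17 6

Derivation:
After op 1 (add_cursor(1)): buffer="zpxmsbjiy" (len 9), cursors c1@1 c4@1 c2@2 c3@9, authorship .........
After op 2 (insert('n')): buffer="znnpnxmsbjiyn" (len 13), cursors c1@3 c4@3 c2@5 c3@13, authorship .14.2.......3
After op 3 (move_right): buffer="znnpnxmsbjiyn" (len 13), cursors c1@4 c4@4 c2@6 c3@13, authorship .14.2.......3
After op 4 (insert('t')): buffer="znnpttnxtmsbjiynt" (len 17), cursors c1@6 c4@6 c2@9 c3@17, authorship .14.142.2......33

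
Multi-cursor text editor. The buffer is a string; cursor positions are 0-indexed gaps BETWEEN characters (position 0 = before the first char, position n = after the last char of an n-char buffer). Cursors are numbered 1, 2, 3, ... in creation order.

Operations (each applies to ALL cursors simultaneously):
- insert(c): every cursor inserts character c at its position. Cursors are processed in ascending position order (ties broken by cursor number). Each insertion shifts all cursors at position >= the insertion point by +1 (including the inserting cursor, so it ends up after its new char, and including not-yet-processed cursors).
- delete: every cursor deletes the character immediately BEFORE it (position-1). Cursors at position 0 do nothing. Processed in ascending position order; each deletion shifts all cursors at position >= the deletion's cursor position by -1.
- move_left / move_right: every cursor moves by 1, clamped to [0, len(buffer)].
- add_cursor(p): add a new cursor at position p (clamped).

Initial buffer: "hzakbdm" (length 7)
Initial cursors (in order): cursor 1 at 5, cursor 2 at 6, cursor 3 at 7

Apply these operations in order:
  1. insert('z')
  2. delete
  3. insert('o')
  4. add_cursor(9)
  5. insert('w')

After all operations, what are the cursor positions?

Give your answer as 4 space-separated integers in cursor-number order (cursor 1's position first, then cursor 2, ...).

Answer: 7 10 14 12

Derivation:
After op 1 (insert('z')): buffer="hzakbzdzmz" (len 10), cursors c1@6 c2@8 c3@10, authorship .....1.2.3
After op 2 (delete): buffer="hzakbdm" (len 7), cursors c1@5 c2@6 c3@7, authorship .......
After op 3 (insert('o')): buffer="hzakbodomo" (len 10), cursors c1@6 c2@8 c3@10, authorship .....1.2.3
After op 4 (add_cursor(9)): buffer="hzakbodomo" (len 10), cursors c1@6 c2@8 c4@9 c3@10, authorship .....1.2.3
After op 5 (insert('w')): buffer="hzakbowdowmwow" (len 14), cursors c1@7 c2@10 c4@12 c3@14, authorship .....11.22.433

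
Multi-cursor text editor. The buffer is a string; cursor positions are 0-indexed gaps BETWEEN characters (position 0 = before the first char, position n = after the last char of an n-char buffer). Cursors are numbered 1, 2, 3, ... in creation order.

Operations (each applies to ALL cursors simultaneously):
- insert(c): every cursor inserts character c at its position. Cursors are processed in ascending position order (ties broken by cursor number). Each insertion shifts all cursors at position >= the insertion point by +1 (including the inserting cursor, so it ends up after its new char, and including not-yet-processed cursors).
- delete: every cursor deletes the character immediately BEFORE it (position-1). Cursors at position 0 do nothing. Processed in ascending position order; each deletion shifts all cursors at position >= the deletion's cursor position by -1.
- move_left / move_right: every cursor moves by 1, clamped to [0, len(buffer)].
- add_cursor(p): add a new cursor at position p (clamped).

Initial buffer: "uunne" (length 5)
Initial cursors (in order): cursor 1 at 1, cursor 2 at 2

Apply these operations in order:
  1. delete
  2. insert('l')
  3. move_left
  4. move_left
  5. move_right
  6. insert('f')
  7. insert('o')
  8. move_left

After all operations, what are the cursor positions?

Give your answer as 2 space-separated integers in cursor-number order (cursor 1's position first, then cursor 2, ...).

After op 1 (delete): buffer="nne" (len 3), cursors c1@0 c2@0, authorship ...
After op 2 (insert('l')): buffer="llnne" (len 5), cursors c1@2 c2@2, authorship 12...
After op 3 (move_left): buffer="llnne" (len 5), cursors c1@1 c2@1, authorship 12...
After op 4 (move_left): buffer="llnne" (len 5), cursors c1@0 c2@0, authorship 12...
After op 5 (move_right): buffer="llnne" (len 5), cursors c1@1 c2@1, authorship 12...
After op 6 (insert('f')): buffer="lfflnne" (len 7), cursors c1@3 c2@3, authorship 1122...
After op 7 (insert('o')): buffer="lffoolnne" (len 9), cursors c1@5 c2@5, authorship 112122...
After op 8 (move_left): buffer="lffoolnne" (len 9), cursors c1@4 c2@4, authorship 112122...

Answer: 4 4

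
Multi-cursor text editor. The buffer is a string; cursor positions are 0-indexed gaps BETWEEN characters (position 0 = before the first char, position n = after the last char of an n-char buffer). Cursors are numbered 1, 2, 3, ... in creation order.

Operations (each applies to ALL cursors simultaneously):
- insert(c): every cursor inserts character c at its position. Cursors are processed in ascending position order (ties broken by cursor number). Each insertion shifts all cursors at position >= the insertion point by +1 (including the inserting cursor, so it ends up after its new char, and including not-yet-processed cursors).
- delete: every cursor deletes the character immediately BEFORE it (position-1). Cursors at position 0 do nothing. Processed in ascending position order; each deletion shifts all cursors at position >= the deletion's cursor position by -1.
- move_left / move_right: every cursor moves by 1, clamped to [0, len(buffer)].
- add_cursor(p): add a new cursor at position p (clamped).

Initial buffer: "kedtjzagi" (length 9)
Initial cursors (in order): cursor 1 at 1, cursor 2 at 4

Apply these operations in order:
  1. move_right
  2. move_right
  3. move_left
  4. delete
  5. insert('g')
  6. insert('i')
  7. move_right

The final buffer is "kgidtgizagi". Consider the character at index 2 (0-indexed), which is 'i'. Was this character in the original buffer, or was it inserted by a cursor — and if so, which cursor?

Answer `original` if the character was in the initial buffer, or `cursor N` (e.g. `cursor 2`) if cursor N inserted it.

Answer: cursor 1

Derivation:
After op 1 (move_right): buffer="kedtjzagi" (len 9), cursors c1@2 c2@5, authorship .........
After op 2 (move_right): buffer="kedtjzagi" (len 9), cursors c1@3 c2@6, authorship .........
After op 3 (move_left): buffer="kedtjzagi" (len 9), cursors c1@2 c2@5, authorship .........
After op 4 (delete): buffer="kdtzagi" (len 7), cursors c1@1 c2@3, authorship .......
After op 5 (insert('g')): buffer="kgdtgzagi" (len 9), cursors c1@2 c2@5, authorship .1..2....
After op 6 (insert('i')): buffer="kgidtgizagi" (len 11), cursors c1@3 c2@7, authorship .11..22....
After op 7 (move_right): buffer="kgidtgizagi" (len 11), cursors c1@4 c2@8, authorship .11..22....
Authorship (.=original, N=cursor N): . 1 1 . . 2 2 . . . .
Index 2: author = 1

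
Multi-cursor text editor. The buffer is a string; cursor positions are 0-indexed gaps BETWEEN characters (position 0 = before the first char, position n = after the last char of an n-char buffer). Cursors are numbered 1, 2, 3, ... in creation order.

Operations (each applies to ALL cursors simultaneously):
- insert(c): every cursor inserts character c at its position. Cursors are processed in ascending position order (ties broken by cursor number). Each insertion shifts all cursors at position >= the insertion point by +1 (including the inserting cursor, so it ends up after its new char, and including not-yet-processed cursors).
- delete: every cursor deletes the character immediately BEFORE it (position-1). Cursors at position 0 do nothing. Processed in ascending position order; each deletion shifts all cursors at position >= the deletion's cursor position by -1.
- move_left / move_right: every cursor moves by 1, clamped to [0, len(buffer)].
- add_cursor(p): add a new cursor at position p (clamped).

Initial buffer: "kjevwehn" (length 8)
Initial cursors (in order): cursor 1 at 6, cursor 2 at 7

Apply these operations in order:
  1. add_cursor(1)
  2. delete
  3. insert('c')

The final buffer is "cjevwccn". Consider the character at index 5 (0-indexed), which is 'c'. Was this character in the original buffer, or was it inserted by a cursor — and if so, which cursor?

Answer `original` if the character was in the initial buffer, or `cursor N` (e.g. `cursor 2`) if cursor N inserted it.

Answer: cursor 1

Derivation:
After op 1 (add_cursor(1)): buffer="kjevwehn" (len 8), cursors c3@1 c1@6 c2@7, authorship ........
After op 2 (delete): buffer="jevwn" (len 5), cursors c3@0 c1@4 c2@4, authorship .....
After op 3 (insert('c')): buffer="cjevwccn" (len 8), cursors c3@1 c1@7 c2@7, authorship 3....12.
Authorship (.=original, N=cursor N): 3 . . . . 1 2 .
Index 5: author = 1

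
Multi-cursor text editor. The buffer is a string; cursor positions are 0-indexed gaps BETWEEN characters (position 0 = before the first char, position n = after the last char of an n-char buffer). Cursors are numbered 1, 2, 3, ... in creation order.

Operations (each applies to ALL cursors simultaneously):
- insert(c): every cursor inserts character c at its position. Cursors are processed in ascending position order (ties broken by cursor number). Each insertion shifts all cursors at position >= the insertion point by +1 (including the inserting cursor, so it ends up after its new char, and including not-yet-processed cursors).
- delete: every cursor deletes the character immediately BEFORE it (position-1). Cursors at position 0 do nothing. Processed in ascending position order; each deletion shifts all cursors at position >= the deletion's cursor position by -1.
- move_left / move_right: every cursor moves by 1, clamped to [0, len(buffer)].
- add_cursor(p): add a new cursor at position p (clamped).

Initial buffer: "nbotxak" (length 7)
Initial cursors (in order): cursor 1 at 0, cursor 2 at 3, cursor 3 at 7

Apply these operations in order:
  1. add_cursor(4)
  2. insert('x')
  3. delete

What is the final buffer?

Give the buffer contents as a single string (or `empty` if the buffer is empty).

After op 1 (add_cursor(4)): buffer="nbotxak" (len 7), cursors c1@0 c2@3 c4@4 c3@7, authorship .......
After op 2 (insert('x')): buffer="xnboxtxxakx" (len 11), cursors c1@1 c2@5 c4@7 c3@11, authorship 1...2.4...3
After op 3 (delete): buffer="nbotxak" (len 7), cursors c1@0 c2@3 c4@4 c3@7, authorship .......

Answer: nbotxak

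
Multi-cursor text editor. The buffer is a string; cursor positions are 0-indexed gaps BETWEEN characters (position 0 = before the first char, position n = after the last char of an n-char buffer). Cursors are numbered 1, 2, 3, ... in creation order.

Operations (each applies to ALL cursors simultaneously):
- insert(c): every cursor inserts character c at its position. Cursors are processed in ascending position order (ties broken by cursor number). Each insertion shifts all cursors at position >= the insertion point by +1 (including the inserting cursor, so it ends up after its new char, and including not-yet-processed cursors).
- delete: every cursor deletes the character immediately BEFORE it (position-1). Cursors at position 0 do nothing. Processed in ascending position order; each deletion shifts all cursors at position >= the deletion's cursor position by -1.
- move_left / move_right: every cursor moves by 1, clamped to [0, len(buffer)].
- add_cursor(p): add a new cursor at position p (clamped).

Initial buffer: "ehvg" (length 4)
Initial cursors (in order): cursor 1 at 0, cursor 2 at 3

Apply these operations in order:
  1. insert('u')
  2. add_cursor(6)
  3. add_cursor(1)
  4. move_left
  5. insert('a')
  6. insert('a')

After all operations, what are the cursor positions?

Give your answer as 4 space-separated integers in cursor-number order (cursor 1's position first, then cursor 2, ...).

Answer: 4 10 13 4

Derivation:
After op 1 (insert('u')): buffer="uehvug" (len 6), cursors c1@1 c2@5, authorship 1...2.
After op 2 (add_cursor(6)): buffer="uehvug" (len 6), cursors c1@1 c2@5 c3@6, authorship 1...2.
After op 3 (add_cursor(1)): buffer="uehvug" (len 6), cursors c1@1 c4@1 c2@5 c3@6, authorship 1...2.
After op 4 (move_left): buffer="uehvug" (len 6), cursors c1@0 c4@0 c2@4 c3@5, authorship 1...2.
After op 5 (insert('a')): buffer="aauehvauag" (len 10), cursors c1@2 c4@2 c2@7 c3@9, authorship 141...223.
After op 6 (insert('a')): buffer="aaaauehvaauaag" (len 14), cursors c1@4 c4@4 c2@10 c3@13, authorship 14141...22233.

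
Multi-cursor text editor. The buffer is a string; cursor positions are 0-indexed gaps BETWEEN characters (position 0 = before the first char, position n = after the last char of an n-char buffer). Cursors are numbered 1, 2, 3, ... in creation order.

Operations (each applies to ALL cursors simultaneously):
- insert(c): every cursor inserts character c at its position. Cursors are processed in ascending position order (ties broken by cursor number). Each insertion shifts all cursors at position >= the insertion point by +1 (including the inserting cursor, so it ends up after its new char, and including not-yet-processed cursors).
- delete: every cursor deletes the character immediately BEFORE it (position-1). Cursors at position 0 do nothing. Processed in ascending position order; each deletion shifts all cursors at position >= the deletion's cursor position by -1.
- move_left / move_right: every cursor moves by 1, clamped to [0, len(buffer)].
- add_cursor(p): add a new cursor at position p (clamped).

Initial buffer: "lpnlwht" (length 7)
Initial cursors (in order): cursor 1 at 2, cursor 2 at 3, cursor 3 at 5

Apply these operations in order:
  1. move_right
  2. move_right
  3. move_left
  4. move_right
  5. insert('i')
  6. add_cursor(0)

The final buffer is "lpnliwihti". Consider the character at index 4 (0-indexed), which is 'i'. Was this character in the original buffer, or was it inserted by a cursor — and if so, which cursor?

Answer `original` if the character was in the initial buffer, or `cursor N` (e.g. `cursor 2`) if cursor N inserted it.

After op 1 (move_right): buffer="lpnlwht" (len 7), cursors c1@3 c2@4 c3@6, authorship .......
After op 2 (move_right): buffer="lpnlwht" (len 7), cursors c1@4 c2@5 c3@7, authorship .......
After op 3 (move_left): buffer="lpnlwht" (len 7), cursors c1@3 c2@4 c3@6, authorship .......
After op 4 (move_right): buffer="lpnlwht" (len 7), cursors c1@4 c2@5 c3@7, authorship .......
After op 5 (insert('i')): buffer="lpnliwihti" (len 10), cursors c1@5 c2@7 c3@10, authorship ....1.2..3
After op 6 (add_cursor(0)): buffer="lpnliwihti" (len 10), cursors c4@0 c1@5 c2@7 c3@10, authorship ....1.2..3
Authorship (.=original, N=cursor N): . . . . 1 . 2 . . 3
Index 4: author = 1

Answer: cursor 1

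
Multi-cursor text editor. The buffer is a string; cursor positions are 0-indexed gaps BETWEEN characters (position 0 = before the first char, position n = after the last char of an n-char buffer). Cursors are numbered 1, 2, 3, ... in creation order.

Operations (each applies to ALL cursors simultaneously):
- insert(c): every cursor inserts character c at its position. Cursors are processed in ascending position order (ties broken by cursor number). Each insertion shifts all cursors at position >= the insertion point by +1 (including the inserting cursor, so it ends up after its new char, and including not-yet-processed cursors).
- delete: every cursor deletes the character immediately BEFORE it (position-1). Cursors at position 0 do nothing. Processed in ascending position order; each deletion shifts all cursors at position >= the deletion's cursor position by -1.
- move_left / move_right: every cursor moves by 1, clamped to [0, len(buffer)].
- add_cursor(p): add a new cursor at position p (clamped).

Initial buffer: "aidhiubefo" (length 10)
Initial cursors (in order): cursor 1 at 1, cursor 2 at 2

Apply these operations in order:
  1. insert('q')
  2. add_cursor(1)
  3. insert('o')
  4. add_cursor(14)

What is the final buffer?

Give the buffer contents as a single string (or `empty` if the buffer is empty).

After op 1 (insert('q')): buffer="aqiqdhiubefo" (len 12), cursors c1@2 c2@4, authorship .1.2........
After op 2 (add_cursor(1)): buffer="aqiqdhiubefo" (len 12), cursors c3@1 c1@2 c2@4, authorship .1.2........
After op 3 (insert('o')): buffer="aoqoiqodhiubefo" (len 15), cursors c3@2 c1@4 c2@7, authorship .311.22........
After op 4 (add_cursor(14)): buffer="aoqoiqodhiubefo" (len 15), cursors c3@2 c1@4 c2@7 c4@14, authorship .311.22........

Answer: aoqoiqodhiubefo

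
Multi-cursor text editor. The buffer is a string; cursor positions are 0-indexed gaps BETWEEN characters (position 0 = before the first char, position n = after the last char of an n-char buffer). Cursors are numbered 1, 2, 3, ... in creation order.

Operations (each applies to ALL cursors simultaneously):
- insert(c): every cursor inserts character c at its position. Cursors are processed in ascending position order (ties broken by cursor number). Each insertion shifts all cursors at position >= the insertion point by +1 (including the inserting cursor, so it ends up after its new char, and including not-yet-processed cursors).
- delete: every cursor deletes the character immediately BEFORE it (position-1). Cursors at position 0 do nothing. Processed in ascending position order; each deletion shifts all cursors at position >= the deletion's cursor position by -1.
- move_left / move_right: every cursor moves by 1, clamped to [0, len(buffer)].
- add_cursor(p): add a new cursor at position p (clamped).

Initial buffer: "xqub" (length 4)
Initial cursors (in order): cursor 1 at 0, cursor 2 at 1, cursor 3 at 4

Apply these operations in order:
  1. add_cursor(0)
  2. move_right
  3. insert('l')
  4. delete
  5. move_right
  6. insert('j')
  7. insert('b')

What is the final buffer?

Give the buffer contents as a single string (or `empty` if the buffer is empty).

After op 1 (add_cursor(0)): buffer="xqub" (len 4), cursors c1@0 c4@0 c2@1 c3@4, authorship ....
After op 2 (move_right): buffer="xqub" (len 4), cursors c1@1 c4@1 c2@2 c3@4, authorship ....
After op 3 (insert('l')): buffer="xllqlubl" (len 8), cursors c1@3 c4@3 c2@5 c3@8, authorship .14.2..3
After op 4 (delete): buffer="xqub" (len 4), cursors c1@1 c4@1 c2@2 c3@4, authorship ....
After op 5 (move_right): buffer="xqub" (len 4), cursors c1@2 c4@2 c2@3 c3@4, authorship ....
After op 6 (insert('j')): buffer="xqjjujbj" (len 8), cursors c1@4 c4@4 c2@6 c3@8, authorship ..14.2.3
After op 7 (insert('b')): buffer="xqjjbbujbbjb" (len 12), cursors c1@6 c4@6 c2@9 c3@12, authorship ..1414.22.33

Answer: xqjjbbujbbjb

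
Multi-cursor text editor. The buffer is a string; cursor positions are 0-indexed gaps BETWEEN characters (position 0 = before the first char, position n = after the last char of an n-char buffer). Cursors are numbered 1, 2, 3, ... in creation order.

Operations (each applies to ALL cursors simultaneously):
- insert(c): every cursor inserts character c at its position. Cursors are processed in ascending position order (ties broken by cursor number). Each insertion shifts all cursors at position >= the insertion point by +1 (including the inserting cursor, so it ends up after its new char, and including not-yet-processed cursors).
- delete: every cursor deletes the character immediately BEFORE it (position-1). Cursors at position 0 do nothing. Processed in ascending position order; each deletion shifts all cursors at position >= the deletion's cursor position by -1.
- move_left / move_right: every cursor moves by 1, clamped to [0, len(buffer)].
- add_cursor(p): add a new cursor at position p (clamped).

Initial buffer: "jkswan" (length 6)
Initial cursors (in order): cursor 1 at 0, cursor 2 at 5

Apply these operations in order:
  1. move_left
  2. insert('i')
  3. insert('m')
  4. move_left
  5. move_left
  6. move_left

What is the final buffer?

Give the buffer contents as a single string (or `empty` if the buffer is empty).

Answer: imjkswiman

Derivation:
After op 1 (move_left): buffer="jkswan" (len 6), cursors c1@0 c2@4, authorship ......
After op 2 (insert('i')): buffer="ijkswian" (len 8), cursors c1@1 c2@6, authorship 1....2..
After op 3 (insert('m')): buffer="imjkswiman" (len 10), cursors c1@2 c2@8, authorship 11....22..
After op 4 (move_left): buffer="imjkswiman" (len 10), cursors c1@1 c2@7, authorship 11....22..
After op 5 (move_left): buffer="imjkswiman" (len 10), cursors c1@0 c2@6, authorship 11....22..
After op 6 (move_left): buffer="imjkswiman" (len 10), cursors c1@0 c2@5, authorship 11....22..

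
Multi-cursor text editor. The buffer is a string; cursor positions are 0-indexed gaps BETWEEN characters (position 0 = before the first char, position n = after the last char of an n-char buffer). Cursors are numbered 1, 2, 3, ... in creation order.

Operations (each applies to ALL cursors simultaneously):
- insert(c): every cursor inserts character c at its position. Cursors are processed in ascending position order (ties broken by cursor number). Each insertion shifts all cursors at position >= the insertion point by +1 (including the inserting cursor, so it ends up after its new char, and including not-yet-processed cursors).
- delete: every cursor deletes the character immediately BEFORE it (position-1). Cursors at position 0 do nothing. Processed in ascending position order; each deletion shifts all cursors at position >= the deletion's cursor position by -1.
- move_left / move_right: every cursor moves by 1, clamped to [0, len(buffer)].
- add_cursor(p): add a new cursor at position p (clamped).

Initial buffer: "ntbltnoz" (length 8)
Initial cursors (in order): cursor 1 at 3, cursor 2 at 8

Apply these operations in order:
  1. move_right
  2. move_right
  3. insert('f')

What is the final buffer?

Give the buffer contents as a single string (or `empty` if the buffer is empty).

Answer: ntbltfnozf

Derivation:
After op 1 (move_right): buffer="ntbltnoz" (len 8), cursors c1@4 c2@8, authorship ........
After op 2 (move_right): buffer="ntbltnoz" (len 8), cursors c1@5 c2@8, authorship ........
After op 3 (insert('f')): buffer="ntbltfnozf" (len 10), cursors c1@6 c2@10, authorship .....1...2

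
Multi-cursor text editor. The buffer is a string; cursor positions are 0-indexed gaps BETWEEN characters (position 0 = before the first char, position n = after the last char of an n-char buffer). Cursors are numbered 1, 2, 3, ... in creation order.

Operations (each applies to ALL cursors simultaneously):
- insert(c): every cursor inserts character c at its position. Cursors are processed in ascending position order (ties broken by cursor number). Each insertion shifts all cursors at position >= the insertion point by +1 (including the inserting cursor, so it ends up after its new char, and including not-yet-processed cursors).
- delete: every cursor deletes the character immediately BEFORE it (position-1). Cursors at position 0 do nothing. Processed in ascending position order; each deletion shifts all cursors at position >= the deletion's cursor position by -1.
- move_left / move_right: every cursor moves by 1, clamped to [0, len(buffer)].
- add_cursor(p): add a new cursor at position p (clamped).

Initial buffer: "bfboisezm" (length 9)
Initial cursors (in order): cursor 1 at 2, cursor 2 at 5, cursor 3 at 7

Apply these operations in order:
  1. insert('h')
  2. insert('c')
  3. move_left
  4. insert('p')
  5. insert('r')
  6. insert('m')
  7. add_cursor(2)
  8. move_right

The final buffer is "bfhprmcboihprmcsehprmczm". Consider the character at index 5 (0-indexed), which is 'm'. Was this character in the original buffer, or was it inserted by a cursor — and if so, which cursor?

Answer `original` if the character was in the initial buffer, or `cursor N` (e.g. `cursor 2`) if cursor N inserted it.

Answer: cursor 1

Derivation:
After op 1 (insert('h')): buffer="bfhboihsehzm" (len 12), cursors c1@3 c2@7 c3@10, authorship ..1...2..3..
After op 2 (insert('c')): buffer="bfhcboihcsehczm" (len 15), cursors c1@4 c2@9 c3@13, authorship ..11...22..33..
After op 3 (move_left): buffer="bfhcboihcsehczm" (len 15), cursors c1@3 c2@8 c3@12, authorship ..11...22..33..
After op 4 (insert('p')): buffer="bfhpcboihpcsehpczm" (len 18), cursors c1@4 c2@10 c3@15, authorship ..111...222..333..
After op 5 (insert('r')): buffer="bfhprcboihprcsehprczm" (len 21), cursors c1@5 c2@12 c3@18, authorship ..1111...2222..3333..
After op 6 (insert('m')): buffer="bfhprmcboihprmcsehprmczm" (len 24), cursors c1@6 c2@14 c3@21, authorship ..11111...22222..33333..
After op 7 (add_cursor(2)): buffer="bfhprmcboihprmcsehprmczm" (len 24), cursors c4@2 c1@6 c2@14 c3@21, authorship ..11111...22222..33333..
After op 8 (move_right): buffer="bfhprmcboihprmcsehprmczm" (len 24), cursors c4@3 c1@7 c2@15 c3@22, authorship ..11111...22222..33333..
Authorship (.=original, N=cursor N): . . 1 1 1 1 1 . . . 2 2 2 2 2 . . 3 3 3 3 3 . .
Index 5: author = 1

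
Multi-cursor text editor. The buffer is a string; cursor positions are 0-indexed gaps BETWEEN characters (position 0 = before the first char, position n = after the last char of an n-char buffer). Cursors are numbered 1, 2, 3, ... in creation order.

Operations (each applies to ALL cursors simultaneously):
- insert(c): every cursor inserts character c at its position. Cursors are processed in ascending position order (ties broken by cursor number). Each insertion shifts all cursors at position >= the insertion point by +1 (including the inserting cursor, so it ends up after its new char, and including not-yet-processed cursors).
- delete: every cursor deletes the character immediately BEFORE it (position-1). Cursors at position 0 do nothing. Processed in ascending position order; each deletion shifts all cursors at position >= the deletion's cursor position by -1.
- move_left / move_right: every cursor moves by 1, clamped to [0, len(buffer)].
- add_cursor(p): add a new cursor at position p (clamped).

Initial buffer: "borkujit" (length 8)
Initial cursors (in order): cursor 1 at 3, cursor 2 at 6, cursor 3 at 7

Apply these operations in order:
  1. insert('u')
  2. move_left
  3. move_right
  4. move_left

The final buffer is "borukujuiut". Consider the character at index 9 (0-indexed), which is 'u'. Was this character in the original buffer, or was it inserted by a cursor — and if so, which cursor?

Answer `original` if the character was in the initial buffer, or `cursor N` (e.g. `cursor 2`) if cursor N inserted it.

Answer: cursor 3

Derivation:
After op 1 (insert('u')): buffer="borukujuiut" (len 11), cursors c1@4 c2@8 c3@10, authorship ...1...2.3.
After op 2 (move_left): buffer="borukujuiut" (len 11), cursors c1@3 c2@7 c3@9, authorship ...1...2.3.
After op 3 (move_right): buffer="borukujuiut" (len 11), cursors c1@4 c2@8 c3@10, authorship ...1...2.3.
After op 4 (move_left): buffer="borukujuiut" (len 11), cursors c1@3 c2@7 c3@9, authorship ...1...2.3.
Authorship (.=original, N=cursor N): . . . 1 . . . 2 . 3 .
Index 9: author = 3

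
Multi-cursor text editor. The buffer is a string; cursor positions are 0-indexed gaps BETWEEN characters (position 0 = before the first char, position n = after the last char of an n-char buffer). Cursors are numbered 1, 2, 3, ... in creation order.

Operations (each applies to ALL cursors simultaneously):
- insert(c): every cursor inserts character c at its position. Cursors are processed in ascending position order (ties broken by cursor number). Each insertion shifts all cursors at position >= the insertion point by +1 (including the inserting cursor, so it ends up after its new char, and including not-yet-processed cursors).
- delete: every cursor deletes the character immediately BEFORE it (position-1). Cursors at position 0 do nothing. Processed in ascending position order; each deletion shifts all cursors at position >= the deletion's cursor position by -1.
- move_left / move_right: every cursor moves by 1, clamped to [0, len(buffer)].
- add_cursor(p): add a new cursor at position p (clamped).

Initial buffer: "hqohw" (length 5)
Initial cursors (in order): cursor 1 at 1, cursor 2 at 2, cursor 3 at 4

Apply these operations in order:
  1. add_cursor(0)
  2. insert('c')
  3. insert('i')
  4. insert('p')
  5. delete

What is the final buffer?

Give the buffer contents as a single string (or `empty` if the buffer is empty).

Answer: cihciqciohciw

Derivation:
After op 1 (add_cursor(0)): buffer="hqohw" (len 5), cursors c4@0 c1@1 c2@2 c3@4, authorship .....
After op 2 (insert('c')): buffer="chcqcohcw" (len 9), cursors c4@1 c1@3 c2@5 c3@8, authorship 4.1.2..3.
After op 3 (insert('i')): buffer="cihciqciohciw" (len 13), cursors c4@2 c1@5 c2@8 c3@12, authorship 44.11.22..33.
After op 4 (insert('p')): buffer="ciphcipqcipohcipw" (len 17), cursors c4@3 c1@7 c2@11 c3@16, authorship 444.111.222..333.
After op 5 (delete): buffer="cihciqciohciw" (len 13), cursors c4@2 c1@5 c2@8 c3@12, authorship 44.11.22..33.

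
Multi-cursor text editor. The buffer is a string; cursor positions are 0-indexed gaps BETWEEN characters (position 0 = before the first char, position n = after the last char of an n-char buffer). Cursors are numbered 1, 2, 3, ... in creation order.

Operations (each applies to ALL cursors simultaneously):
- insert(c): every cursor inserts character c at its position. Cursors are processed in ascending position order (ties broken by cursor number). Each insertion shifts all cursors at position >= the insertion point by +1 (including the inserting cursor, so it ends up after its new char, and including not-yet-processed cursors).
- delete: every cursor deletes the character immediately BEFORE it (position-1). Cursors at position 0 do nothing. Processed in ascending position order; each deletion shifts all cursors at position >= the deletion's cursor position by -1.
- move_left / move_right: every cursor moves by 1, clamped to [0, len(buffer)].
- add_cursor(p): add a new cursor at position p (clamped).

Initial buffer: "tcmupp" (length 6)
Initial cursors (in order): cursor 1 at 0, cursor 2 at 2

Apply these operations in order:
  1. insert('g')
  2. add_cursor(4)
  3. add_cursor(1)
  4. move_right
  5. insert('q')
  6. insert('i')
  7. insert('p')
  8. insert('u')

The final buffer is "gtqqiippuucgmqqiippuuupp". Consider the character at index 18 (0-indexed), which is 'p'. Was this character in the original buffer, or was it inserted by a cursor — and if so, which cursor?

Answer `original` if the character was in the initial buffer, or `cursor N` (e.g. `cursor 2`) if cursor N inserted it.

Answer: cursor 3

Derivation:
After op 1 (insert('g')): buffer="gtcgmupp" (len 8), cursors c1@1 c2@4, authorship 1..2....
After op 2 (add_cursor(4)): buffer="gtcgmupp" (len 8), cursors c1@1 c2@4 c3@4, authorship 1..2....
After op 3 (add_cursor(1)): buffer="gtcgmupp" (len 8), cursors c1@1 c4@1 c2@4 c3@4, authorship 1..2....
After op 4 (move_right): buffer="gtcgmupp" (len 8), cursors c1@2 c4@2 c2@5 c3@5, authorship 1..2....
After op 5 (insert('q')): buffer="gtqqcgmqqupp" (len 12), cursors c1@4 c4@4 c2@9 c3@9, authorship 1.14.2.23...
After op 6 (insert('i')): buffer="gtqqiicgmqqiiupp" (len 16), cursors c1@6 c4@6 c2@13 c3@13, authorship 1.1414.2.2323...
After op 7 (insert('p')): buffer="gtqqiippcgmqqiippupp" (len 20), cursors c1@8 c4@8 c2@17 c3@17, authorship 1.141414.2.232323...
After op 8 (insert('u')): buffer="gtqqiippuucgmqqiippuuupp" (len 24), cursors c1@10 c4@10 c2@21 c3@21, authorship 1.14141414.2.23232323...
Authorship (.=original, N=cursor N): 1 . 1 4 1 4 1 4 1 4 . 2 . 2 3 2 3 2 3 2 3 . . .
Index 18: author = 3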